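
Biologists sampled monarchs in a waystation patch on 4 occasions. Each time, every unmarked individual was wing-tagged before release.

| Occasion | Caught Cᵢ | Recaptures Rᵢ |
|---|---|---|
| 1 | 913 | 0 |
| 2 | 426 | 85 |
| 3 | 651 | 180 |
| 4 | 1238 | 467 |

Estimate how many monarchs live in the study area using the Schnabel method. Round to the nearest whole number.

Marked at large before each occasion: Mᵢ = Σⱼ<ᵢ (Cⱼ − Rⱼ) → M1=0, M2=913, M3=1254, M4=1725
Σ MᵢCᵢ = 0·913 + 913·426 + 1254·651 + 1725·1238 = 0 + 388938 + 816354 + 2135550 = 3340842
Σ Rᵢ = 0 + 85 + 180 + 467 = 732
N̂ = 3340842 / 732 ≈ 4564.0 → 4564

N ≈ 4564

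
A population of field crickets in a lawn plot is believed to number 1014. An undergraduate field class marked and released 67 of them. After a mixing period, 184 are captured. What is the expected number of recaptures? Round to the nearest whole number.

expected recaptures ≈ 12

Expected recaptures E[R] = M·C / N.
E[R] = 67 × 184 / 1014 = 12328 / 1014 ≈ 12.2 → 12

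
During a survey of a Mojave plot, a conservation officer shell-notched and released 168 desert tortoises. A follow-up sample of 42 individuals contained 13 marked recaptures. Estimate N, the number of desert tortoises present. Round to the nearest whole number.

N ≈ 543

Lincoln-Petersen assumes M/N = R/C, so N = M·C / R.
N = (168 × 42) / 13 = 7056 / 13 ≈ 542.8 → 543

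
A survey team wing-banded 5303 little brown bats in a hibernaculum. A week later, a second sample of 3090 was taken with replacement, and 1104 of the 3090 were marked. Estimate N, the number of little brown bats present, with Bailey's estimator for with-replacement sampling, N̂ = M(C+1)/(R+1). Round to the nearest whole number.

N̂ = 5303·(3090+1)/(1104+1) = 5303·3091/1105 = 16391573/1105 ≈ 14834.0 → 14834

N ≈ 14,834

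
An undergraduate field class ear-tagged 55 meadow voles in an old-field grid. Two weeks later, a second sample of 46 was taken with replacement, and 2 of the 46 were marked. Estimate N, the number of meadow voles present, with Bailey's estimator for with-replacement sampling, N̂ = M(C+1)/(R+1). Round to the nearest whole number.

N ≈ 862

N̂ = 55·(46+1)/(2+1) = 55·47/3 = 2585/3 ≈ 861.7 → 862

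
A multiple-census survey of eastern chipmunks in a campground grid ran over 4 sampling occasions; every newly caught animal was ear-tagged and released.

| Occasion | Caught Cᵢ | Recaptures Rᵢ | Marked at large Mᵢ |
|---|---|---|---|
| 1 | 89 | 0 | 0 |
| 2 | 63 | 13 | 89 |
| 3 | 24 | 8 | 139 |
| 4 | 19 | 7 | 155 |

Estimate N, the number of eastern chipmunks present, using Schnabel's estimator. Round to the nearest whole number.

Σ MᵢCᵢ = 0·89 + 89·63 + 139·24 + 155·19 = 0 + 5607 + 3336 + 2945 = 11888
Σ Rᵢ = 0 + 13 + 8 + 7 = 28
N̂ = 11888 / 28 ≈ 424.6 → 425

N ≈ 425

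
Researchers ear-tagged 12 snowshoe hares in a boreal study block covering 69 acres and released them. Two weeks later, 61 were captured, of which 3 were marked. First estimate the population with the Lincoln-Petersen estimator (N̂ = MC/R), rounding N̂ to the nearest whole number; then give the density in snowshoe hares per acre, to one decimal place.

density ≈ 3.5 snowshoe hares per acre

N̂ = 12·61/3 = 732/3 = 244
Density = N̂ / area = 244 / 69 ≈ 3.54 → 3.5 per acre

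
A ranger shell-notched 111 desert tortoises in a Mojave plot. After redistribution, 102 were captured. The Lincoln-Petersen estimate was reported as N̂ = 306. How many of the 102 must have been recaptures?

From N = M·C/R: R = M·C / N = 111·102 / 306 = 11322 / 306 = 37.

R = 37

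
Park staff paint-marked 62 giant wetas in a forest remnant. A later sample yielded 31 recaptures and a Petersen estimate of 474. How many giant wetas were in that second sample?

C = 237

From N = M·C/R: C = N·R / M = 474·31 / 62 = 14694 / 62 = 237.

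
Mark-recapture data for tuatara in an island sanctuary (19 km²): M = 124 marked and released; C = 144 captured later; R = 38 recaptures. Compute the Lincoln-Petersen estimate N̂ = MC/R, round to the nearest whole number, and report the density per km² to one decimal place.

density ≈ 24.7 tuatara per km²

N̂ = 124·144/38 = 17856/38 ≈ 469.9 → 470
Density = N̂ / area = 470 / 19 ≈ 24.74 → 24.7 per km²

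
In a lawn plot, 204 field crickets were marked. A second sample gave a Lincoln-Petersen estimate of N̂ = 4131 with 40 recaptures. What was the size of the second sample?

C = 810

From N = M·C/R: C = N·R / M = 4131·40 / 204 = 165240 / 204 = 810.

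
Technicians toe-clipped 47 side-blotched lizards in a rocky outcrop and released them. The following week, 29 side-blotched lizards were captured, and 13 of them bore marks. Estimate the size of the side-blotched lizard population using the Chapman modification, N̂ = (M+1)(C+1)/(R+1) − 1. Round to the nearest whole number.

N̂ = (47+1)(29+1)/(13+1) − 1 = 48·30/14 − 1
= 1440/14 − 1 ≈ 102.9 − 1 ≈ 101.9 → 102

N ≈ 102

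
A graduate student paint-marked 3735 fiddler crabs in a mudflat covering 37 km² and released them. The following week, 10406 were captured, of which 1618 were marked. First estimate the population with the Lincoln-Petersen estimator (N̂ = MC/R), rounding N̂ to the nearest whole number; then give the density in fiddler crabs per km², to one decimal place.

N̂ = 3735·10406/1618 = 38866410/1618 ≈ 24021.3 → 24021
Density = N̂ / area = 24021 / 37 ≈ 649.22 → 649.2 per km²

density ≈ 649.2 fiddler crabs per km²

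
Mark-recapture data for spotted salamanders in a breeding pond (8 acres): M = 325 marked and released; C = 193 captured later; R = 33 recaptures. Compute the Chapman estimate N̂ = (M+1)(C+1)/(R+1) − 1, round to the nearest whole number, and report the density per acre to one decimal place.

density ≈ 232.4 spotted salamanders per acre

N̂ = 326·194/34 − 1 = 63244/34 − 1 ≈ 1859.1 → 1859
Density = N̂ / area = 1859 / 8 ≈ 232.38 → 232.4 per acre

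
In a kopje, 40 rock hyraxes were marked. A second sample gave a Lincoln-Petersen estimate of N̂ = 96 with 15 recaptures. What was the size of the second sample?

From N = M·C/R: C = N·R / M = 96·15 / 40 = 1440 / 40 = 36.

C = 36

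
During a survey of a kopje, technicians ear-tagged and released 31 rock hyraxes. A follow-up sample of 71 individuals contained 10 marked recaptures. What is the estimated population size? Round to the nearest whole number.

N = (31 × 71) / 10 = 2201 / 10 ≈ 220.1 → 220

N ≈ 220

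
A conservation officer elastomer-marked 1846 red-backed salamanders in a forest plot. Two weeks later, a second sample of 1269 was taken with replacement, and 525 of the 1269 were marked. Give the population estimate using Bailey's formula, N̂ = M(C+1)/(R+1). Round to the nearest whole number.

N̂ = 1846·(1269+1)/(525+1) = 1846·1270/526 = 2344420/526 ≈ 4457.1 → 4457

N ≈ 4457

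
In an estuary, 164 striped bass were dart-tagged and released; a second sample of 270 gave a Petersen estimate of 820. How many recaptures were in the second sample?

R = 54

From N = M·C/R: R = M·C / N = 164·270 / 820 = 44280 / 820 = 54.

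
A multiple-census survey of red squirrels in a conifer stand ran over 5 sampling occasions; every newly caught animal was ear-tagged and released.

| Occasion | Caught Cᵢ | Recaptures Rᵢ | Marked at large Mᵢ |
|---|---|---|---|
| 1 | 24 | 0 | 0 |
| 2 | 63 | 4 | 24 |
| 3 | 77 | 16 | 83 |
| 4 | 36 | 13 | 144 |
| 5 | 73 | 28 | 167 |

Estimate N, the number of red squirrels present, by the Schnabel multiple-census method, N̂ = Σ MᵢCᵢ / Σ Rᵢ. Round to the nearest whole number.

Σ MᵢCᵢ = 0·24 + 24·63 + 83·77 + 144·36 + 167·73 = 0 + 1512 + 6391 + 5184 + 12191 = 25278
Σ Rᵢ = 0 + 4 + 16 + 13 + 28 = 61
N̂ = 25278 / 61 ≈ 414.4 → 414

N ≈ 414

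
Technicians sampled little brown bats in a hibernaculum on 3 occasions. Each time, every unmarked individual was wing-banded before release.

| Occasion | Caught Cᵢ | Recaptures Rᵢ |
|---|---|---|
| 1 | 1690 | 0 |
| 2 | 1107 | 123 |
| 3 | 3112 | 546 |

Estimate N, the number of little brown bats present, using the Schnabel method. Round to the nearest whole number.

N ≈ 15,235

Marked at large before each occasion: Mᵢ = Σⱼ<ᵢ (Cⱼ − Rⱼ) → M1=0, M2=1690, M3=2674
Σ MᵢCᵢ = 0·1690 + 1690·1107 + 2674·3112 = 0 + 1870830 + 8321488 = 10192318
Σ Rᵢ = 0 + 123 + 546 = 669
N̂ = 10192318 / 669 ≈ 15235.2 → 15235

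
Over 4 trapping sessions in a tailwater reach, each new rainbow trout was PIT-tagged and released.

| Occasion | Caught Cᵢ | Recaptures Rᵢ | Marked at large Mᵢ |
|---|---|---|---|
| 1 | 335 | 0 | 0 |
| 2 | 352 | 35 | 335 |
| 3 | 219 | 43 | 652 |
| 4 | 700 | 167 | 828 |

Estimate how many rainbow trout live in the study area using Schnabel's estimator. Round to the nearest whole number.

Σ MᵢCᵢ = 0·335 + 335·352 + 652·219 + 828·700 = 0 + 117920 + 142788 + 579600 = 840308
Σ Rᵢ = 0 + 35 + 43 + 167 = 245
N̂ = 840308 / 245 ≈ 3429.8 → 3430

N ≈ 3430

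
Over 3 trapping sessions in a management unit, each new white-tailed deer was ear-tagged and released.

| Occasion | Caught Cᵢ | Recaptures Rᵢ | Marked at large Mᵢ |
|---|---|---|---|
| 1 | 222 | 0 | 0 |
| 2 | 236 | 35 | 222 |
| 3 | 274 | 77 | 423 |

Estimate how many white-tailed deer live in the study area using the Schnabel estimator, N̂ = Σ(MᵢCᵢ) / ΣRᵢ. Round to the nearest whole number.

N ≈ 1503

Σ MᵢCᵢ = 0·222 + 222·236 + 423·274 = 0 + 52392 + 115902 = 168294
Σ Rᵢ = 0 + 35 + 77 = 112
N̂ = 168294 / 112 ≈ 1502.6 → 1503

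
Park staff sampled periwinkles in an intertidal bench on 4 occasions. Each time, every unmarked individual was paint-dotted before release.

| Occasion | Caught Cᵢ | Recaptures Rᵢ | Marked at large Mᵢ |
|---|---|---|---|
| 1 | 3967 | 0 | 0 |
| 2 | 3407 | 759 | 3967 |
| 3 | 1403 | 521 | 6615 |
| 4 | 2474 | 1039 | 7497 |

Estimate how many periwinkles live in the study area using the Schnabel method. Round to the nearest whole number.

Σ MᵢCᵢ = 0·3967 + 3967·3407 + 6615·1403 + 7497·2474 = 0 + 13515569 + 9280845 + 18547578 = 41343992
Σ Rᵢ = 0 + 759 + 521 + 1039 = 2319
N̂ = 41343992 / 2319 ≈ 17828.4 → 17828

N ≈ 17,828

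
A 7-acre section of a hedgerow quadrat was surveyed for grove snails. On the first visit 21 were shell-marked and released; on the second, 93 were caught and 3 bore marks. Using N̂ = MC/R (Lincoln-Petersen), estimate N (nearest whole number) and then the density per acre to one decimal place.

density ≈ 93.0 grove snails per acre

N̂ = 21·93/3 = 1953/3 = 651
Density = N̂ / area = 651 / 7 = 93.0 per acre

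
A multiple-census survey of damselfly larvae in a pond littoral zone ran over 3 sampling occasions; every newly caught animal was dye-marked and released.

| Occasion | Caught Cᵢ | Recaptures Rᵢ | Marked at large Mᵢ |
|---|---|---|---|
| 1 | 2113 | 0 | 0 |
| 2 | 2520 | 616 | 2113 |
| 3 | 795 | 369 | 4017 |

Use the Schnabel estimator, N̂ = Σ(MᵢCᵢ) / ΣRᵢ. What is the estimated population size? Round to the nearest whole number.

Σ MᵢCᵢ = 0·2113 + 2113·2520 + 4017·795 = 0 + 5324760 + 3193515 = 8518275
Σ Rᵢ = 0 + 616 + 369 = 985
N̂ = 8518275 / 985 ≈ 8648.0 → 8648

N ≈ 8648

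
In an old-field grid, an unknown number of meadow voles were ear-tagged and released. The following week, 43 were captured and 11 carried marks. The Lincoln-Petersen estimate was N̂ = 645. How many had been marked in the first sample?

M = 165

From N = M·C/R: M = N·R / C = 645·11 / 43 = 7095 / 43 = 165.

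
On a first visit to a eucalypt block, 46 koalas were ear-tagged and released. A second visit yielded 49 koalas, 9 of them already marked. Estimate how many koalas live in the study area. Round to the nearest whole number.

N = (46 × 49) / 9 = 2254 / 9 ≈ 250.4 → 250

N ≈ 250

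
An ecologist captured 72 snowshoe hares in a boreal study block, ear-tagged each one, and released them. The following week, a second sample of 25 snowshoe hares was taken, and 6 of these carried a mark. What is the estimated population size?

The marked fraction in the recapture sample should equal the marked fraction in the population: 6/25 = 72/N.
N = (72 × 25) / 6 = 1800 / 6 = 300

N = 300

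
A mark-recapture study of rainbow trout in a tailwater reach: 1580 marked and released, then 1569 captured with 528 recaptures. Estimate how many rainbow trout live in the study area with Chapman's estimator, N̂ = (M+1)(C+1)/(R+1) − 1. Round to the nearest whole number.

N ≈ 4691

N̂ = (1580+1)(1569+1)/(528+1) − 1 = 1581·1570/529 − 1
= 2482170/529 − 1 ≈ 4692.2 − 1 ≈ 4691.2 → 4691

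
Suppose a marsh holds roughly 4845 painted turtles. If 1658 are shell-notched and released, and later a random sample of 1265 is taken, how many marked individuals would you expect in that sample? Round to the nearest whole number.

The marked fraction of the population is 1658/4845, so in a sample of 1265 expect C·(M/N) marked.
E[R] = 1658 × 1265 / 4845 = 2097370 / 4845 ≈ 432.9 → 433

expected recaptures ≈ 433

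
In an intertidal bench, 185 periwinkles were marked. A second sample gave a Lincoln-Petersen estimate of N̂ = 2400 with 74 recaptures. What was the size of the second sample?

C = 960

From N = M·C/R: C = N·R / M = 2400·74 / 185 = 177600 / 185 = 960.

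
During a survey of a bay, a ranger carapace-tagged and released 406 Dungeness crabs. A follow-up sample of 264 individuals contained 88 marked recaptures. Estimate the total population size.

If marked individuals mix randomly, R/C ≈ M/N, giving N ≈ M·C/R.
N = (406 × 264) / 88 = 107184 / 88 = 1218

N = 1218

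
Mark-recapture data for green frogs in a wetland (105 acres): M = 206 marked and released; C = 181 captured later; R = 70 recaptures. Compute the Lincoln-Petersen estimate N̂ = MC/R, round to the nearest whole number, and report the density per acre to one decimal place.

density ≈ 5.1 green frogs per acre

N̂ = 206·181/70 = 37286/70 ≈ 532.7 → 533
Density = N̂ / area = 533 / 105 ≈ 5.08 → 5.1 per acre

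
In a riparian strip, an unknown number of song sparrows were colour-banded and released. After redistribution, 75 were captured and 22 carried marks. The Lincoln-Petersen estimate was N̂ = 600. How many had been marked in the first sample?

M = 176

From N = M·C/R: M = N·R / C = 600·22 / 75 = 13200 / 75 = 176.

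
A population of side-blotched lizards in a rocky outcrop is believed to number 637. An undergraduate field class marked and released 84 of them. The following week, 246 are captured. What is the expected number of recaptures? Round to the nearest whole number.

expected recaptures ≈ 32

The marked fraction of the population is 84/637, so in a sample of 246 expect C·(M/N) marked.
E[R] = 84 × 246 / 637 = 20664 / 637 ≈ 32.4 → 32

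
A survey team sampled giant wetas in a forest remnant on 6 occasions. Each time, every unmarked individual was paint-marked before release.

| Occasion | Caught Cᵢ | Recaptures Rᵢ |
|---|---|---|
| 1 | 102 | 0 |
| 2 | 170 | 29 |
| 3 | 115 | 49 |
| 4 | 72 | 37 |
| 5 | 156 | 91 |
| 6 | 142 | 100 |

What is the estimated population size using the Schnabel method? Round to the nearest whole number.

N ≈ 586

Marked at large before each occasion: Mᵢ = Σⱼ<ᵢ (Cⱼ − Rⱼ) → M1=0, M2=102, M3=243, M4=309, M5=344, M6=409
Σ MᵢCᵢ = 0·102 + 102·170 + 243·115 + 309·72 + 344·156 + 409·142 = 0 + 17340 + 27945 + 22248 + 53664 + 58078 = 179275
Σ Rᵢ = 0 + 29 + 49 + 37 + 91 + 100 = 306
N̂ = 179275 / 306 ≈ 585.9 → 586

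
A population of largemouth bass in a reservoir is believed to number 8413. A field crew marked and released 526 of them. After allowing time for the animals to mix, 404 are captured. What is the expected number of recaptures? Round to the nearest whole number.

Expected recaptures E[R] = M·C / N.
E[R] = 526 × 404 / 8413 = 212504 / 8413 ≈ 25.3 → 25

expected recaptures ≈ 25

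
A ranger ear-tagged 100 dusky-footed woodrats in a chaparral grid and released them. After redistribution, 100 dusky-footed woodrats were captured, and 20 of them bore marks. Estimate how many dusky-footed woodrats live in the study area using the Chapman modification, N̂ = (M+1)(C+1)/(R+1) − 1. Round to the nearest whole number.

N̂ = (100+1)(100+1)/(20+1) − 1 = 101·101/21 − 1
= 10201/21 − 1 ≈ 485.8 − 1 ≈ 484.8 → 485

N ≈ 485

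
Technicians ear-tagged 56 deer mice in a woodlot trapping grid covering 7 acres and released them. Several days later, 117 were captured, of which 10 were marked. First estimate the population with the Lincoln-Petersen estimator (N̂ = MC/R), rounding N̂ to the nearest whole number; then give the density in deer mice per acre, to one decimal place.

N̂ = 56·117/10 = 6552/10 ≈ 655.2 → 655
Density = N̂ / area = 655 / 7 ≈ 93.57 → 93.6 per acre

density ≈ 93.6 deer mice per acre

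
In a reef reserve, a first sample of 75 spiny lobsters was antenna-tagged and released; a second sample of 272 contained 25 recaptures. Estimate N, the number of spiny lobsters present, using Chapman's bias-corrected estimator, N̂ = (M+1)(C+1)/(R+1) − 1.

N̂ = (75+1)(272+1)/(25+1) − 1 = 76·273/26 − 1
= 20748/26 − 1 = 798 − 1 = 797

N = 797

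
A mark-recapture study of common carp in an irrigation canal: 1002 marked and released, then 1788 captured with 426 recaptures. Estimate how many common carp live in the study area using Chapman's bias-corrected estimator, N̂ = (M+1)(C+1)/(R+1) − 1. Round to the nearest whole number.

N̂ = (1002+1)(1788+1)/(426+1) − 1 = 1003·1789/427 − 1
= 1794367/427 − 1 ≈ 4202.3 − 1 ≈ 4201.3 → 4201

N ≈ 4201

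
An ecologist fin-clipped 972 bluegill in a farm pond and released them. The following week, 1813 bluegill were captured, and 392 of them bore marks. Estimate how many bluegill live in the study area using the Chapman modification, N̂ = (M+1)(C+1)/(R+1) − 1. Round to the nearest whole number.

N̂ = (972+1)(1813+1)/(392+1) − 1 = 973·1814/393 − 1
= 1765022/393 − 1 ≈ 4491.2 − 1 ≈ 4490.2 → 4490

N ≈ 4490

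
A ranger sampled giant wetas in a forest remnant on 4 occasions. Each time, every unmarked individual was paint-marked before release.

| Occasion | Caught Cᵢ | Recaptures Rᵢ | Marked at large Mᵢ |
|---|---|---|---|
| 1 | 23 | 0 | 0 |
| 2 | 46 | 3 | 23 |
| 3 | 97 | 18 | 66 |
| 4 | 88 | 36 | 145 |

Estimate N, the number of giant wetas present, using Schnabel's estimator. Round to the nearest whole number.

N ≈ 355

Σ MᵢCᵢ = 0·23 + 23·46 + 66·97 + 145·88 = 0 + 1058 + 6402 + 12760 = 20220
Σ Rᵢ = 0 + 3 + 18 + 36 = 57
N̂ = 20220 / 57 ≈ 354.7 → 355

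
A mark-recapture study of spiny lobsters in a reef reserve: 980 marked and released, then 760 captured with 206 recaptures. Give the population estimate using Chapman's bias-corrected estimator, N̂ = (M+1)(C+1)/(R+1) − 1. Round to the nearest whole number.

N ≈ 3605

N̂ = (980+1)(760+1)/(206+1) − 1 = 981·761/207 − 1
= 746541/207 − 1 ≈ 3606.48 − 1 ≈ 3605.48 → 3605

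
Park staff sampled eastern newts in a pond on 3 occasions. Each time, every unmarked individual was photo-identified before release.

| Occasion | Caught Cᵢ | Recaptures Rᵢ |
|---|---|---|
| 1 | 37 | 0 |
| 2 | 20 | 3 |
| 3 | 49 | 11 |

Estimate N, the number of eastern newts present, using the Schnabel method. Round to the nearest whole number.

Marked at large before each occasion: Mᵢ = Σⱼ<ᵢ (Cⱼ − Rⱼ) → M1=0, M2=37, M3=54
Σ MᵢCᵢ = 0·37 + 37·20 + 54·49 = 0 + 740 + 2646 = 3386
Σ Rᵢ = 0 + 3 + 11 = 14
N̂ = 3386 / 14 ≈ 241.9 → 242

N ≈ 242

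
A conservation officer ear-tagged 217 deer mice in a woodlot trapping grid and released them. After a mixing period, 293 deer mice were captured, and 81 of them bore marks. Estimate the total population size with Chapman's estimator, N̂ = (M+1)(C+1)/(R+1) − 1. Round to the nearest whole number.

N̂ = (217+1)(293+1)/(81+1) − 1 = 218·294/82 − 1
= 64092/82 − 1 ≈ 781.6 − 1 ≈ 780.6 → 781

N ≈ 781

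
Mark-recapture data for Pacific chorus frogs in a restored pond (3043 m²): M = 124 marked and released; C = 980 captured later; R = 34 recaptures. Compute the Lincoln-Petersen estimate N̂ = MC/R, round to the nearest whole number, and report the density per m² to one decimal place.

density ≈ 1.2 Pacific chorus frogs per m²

N̂ = 124·980/34 = 121520/34 ≈ 3574.1 → 3574
Density = N̂ / area = 3574 / 3043 ≈ 1.17 → 1.2 per m²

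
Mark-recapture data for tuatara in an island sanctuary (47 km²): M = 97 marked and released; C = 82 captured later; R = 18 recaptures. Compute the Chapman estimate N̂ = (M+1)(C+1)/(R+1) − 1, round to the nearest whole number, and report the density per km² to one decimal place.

N̂ = 98·83/19 − 1 = 8134/19 − 1 ≈ 427.1 → 427
Density = N̂ / area = 427 / 47 ≈ 9.09 → 9.1 per km²

density ≈ 9.1 tuatara per km²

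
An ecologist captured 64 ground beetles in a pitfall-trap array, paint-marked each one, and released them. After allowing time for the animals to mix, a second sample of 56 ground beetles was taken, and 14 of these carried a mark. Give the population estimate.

N = 256

N = (64 × 56) / 14 = 3584 / 14 = 256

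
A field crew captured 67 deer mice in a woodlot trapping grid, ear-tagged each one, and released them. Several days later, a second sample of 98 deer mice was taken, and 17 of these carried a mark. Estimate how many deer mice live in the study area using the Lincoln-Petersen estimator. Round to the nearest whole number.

N ≈ 386

If marked individuals mix randomly, R/C ≈ M/N, giving N ≈ M·C/R.
N = (67 × 98) / 17 = 6566 / 17 ≈ 386.2 → 386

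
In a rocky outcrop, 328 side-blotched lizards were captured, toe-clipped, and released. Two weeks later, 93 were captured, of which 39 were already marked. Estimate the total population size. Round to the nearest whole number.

N = (328 × 93) / 39 = 30504 / 39 ≈ 782.2 → 782

N ≈ 782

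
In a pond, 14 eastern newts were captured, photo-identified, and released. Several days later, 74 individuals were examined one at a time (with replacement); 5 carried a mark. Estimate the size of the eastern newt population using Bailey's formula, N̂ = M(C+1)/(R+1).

N = 175

N̂ = 14·(74+1)/(5+1) = 14·75/6 = 1050/6 = 175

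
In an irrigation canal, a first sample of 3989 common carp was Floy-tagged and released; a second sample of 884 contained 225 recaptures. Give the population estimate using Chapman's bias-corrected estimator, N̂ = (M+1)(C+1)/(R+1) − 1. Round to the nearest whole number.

N ≈ 15,624

N̂ = (3989+1)(884+1)/(225+1) − 1 = 3990·885/226 − 1
= 3531150/226 − 1 ≈ 15624.6 − 1 ≈ 15623.6 → 15624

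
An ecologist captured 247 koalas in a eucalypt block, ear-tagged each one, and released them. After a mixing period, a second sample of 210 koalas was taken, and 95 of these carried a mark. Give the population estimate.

N = (247 × 210) / 95 = 51870 / 95 = 546

N = 546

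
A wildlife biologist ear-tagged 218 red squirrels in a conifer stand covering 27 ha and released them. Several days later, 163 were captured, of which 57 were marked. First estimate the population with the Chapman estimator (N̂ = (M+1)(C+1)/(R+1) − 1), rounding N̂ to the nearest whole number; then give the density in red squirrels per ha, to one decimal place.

N̂ = 219·164/58 − 1 = 35916/58 − 1 ≈ 618.2 → 618
Density = N̂ / area = 618 / 27 ≈ 22.89 → 22.9 per ha

density ≈ 22.9 red squirrels per ha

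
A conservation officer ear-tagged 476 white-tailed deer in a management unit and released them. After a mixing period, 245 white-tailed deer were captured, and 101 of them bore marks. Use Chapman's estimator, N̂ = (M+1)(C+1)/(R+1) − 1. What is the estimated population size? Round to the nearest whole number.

N ≈ 1149

N̂ = (476+1)(245+1)/(101+1) − 1 = 477·246/102 − 1
= 117342/102 − 1 ≈ 1150.4 − 1 ≈ 1149.4 → 1149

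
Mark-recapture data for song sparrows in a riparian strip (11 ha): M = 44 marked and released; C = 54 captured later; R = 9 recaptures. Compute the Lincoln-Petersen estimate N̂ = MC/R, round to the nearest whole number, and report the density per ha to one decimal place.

N̂ = 44·54/9 = 2376/9 = 264
Density = N̂ / area = 264 / 11 = 24.0 per ha

density ≈ 24.0 song sparrows per ha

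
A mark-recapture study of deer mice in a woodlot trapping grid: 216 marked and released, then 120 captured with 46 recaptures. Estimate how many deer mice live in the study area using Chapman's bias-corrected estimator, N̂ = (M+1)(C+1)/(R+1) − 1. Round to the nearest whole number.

N̂ = (216+1)(120+1)/(46+1) − 1 = 217·121/47 − 1
= 26257/47 − 1 ≈ 558.7 − 1 ≈ 557.7 → 558

N ≈ 558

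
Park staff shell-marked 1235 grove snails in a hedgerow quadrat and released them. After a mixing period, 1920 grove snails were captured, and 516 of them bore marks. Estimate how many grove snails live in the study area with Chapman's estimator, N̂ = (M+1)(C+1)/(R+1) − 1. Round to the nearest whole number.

N̂ = (1235+1)(1920+1)/(516+1) − 1 = 1236·1921/517 − 1
= 2374356/517 − 1 ≈ 4592.6 − 1 ≈ 4591.6 → 4592

N ≈ 4592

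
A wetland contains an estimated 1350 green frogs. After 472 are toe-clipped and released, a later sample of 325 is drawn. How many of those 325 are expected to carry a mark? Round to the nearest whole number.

The marked fraction of the population is 472/1350, so in a sample of 325 expect C·(M/N) marked.
E[R] = 472 × 325 / 1350 = 153400 / 1350 ≈ 113.6 → 114

expected recaptures ≈ 114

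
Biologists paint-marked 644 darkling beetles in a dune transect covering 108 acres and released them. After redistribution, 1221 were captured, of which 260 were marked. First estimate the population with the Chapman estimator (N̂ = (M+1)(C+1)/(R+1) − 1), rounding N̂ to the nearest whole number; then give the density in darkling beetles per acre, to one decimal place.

N̂ = 645·1222/261 − 1 = 788190/261 − 1 ≈ 3018.9 → 3019
Density = N̂ / area = 3019 / 108 ≈ 27.95 → 28.0 per acre

density ≈ 28.0 darkling beetles per acre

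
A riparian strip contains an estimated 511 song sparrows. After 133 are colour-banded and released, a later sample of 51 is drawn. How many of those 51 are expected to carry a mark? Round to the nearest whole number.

The marked fraction of the population is 133/511, so in a sample of 51 expect C·(M/N) marked.
E[R] = 133 × 51 / 511 = 6783 / 511 ≈ 13.3 → 13

expected recaptures ≈ 13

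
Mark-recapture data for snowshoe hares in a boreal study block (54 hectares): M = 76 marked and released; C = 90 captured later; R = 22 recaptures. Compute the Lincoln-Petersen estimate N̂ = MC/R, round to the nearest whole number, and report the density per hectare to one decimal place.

density ≈ 5.8 snowshoe hares per hectare

N̂ = 76·90/22 = 6840/22 ≈ 310.9 → 311
Density = N̂ / area = 311 / 54 ≈ 5.76 → 5.8 per hectare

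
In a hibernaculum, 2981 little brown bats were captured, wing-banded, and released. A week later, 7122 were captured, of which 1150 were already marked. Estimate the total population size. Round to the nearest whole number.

N ≈ 18,461

If marked individuals mix randomly, R/C ≈ M/N, giving N ≈ M·C/R.
N = (2981 × 7122) / 1150 = 21230682 / 1150 ≈ 18461.46 → 18461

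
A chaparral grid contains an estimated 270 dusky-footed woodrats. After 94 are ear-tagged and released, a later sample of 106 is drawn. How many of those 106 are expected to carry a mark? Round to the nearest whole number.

expected recaptures ≈ 37

Expected recaptures E[R] = M·C / N.
E[R] = 94 × 106 / 270 = 9964 / 270 ≈ 36.9 → 37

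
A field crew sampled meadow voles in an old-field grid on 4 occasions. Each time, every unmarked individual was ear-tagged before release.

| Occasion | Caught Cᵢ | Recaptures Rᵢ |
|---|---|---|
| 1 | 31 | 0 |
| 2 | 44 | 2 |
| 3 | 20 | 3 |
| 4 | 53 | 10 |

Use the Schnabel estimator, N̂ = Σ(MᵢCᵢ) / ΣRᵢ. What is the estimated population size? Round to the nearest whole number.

N ≈ 506

Marked at large before each occasion: Mᵢ = Σⱼ<ᵢ (Cⱼ − Rⱼ) → M1=0, M2=31, M3=73, M4=90
Σ MᵢCᵢ = 0·31 + 31·44 + 73·20 + 90·53 = 0 + 1364 + 1460 + 4770 = 7594
Σ Rᵢ = 0 + 2 + 3 + 10 = 15
N̂ = 7594 / 15 ≈ 506.3 → 506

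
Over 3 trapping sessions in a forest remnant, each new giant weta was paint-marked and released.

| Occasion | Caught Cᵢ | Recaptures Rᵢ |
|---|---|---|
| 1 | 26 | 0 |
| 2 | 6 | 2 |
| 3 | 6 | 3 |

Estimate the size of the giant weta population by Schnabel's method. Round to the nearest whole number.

N ≈ 67

Marked at large before each occasion: Mᵢ = Σⱼ<ᵢ (Cⱼ − Rⱼ) → M1=0, M2=26, M3=30
Σ MᵢCᵢ = 0·26 + 26·6 + 30·6 = 0 + 156 + 180 = 336
Σ Rᵢ = 0 + 2 + 3 = 5
N̂ = 336 / 5 ≈ 67.2 → 67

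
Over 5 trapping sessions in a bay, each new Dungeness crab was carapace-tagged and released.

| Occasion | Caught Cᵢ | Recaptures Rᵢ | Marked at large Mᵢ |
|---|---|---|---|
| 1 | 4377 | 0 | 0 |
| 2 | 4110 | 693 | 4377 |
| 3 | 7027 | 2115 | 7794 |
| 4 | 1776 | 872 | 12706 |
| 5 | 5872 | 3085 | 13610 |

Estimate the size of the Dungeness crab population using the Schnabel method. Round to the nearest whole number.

N ≈ 25,904

Σ MᵢCᵢ = 0·4377 + 4377·4110 + 7794·7027 + 12706·1776 + 13610·5872 = 0 + 17989470 + 54768438 + 22565856 + 79917920 = 175241684
Σ Rᵢ = 0 + 693 + 2115 + 872 + 3085 = 6765
N̂ = 175241684 / 6765 ≈ 25904.2 → 25904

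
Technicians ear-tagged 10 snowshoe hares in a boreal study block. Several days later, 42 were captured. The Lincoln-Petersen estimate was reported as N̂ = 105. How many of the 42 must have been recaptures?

R = 4

From N = M·C/R: R = M·C / N = 10·42 / 105 = 420 / 105 = 4.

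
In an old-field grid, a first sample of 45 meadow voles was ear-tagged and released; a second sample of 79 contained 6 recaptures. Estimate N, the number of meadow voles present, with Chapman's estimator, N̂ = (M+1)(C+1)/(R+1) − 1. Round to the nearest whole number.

N ≈ 525

N̂ = (45+1)(79+1)/(6+1) − 1 = 46·80/7 − 1
= 3680/7 − 1 ≈ 525.7 − 1 ≈ 524.7 → 525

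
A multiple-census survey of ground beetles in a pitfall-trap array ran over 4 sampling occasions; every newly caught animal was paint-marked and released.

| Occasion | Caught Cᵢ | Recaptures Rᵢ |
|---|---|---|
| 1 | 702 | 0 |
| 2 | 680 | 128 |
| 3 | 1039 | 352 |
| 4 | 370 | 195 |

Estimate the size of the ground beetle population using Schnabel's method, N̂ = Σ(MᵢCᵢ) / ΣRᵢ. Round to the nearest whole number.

N ≈ 3701

Marked at large before each occasion: Mᵢ = Σⱼ<ᵢ (Cⱼ − Rⱼ) → M1=0, M2=702, M3=1254, M4=1941
Σ MᵢCᵢ = 0·702 + 702·680 + 1254·1039 + 1941·370 = 0 + 477360 + 1302906 + 718170 = 2498436
Σ Rᵢ = 0 + 128 + 352 + 195 = 675
N̂ = 2498436 / 675 ≈ 3701.4 → 3701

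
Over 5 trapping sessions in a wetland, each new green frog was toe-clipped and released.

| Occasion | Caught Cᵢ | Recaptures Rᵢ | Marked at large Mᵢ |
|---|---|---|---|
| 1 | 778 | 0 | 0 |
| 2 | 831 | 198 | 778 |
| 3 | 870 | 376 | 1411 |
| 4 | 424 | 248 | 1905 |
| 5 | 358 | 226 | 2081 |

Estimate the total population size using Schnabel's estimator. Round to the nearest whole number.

N ≈ 3270

Σ MᵢCᵢ = 0·778 + 778·831 + 1411·870 + 1905·424 + 2081·358 = 0 + 646518 + 1227570 + 807720 + 744998 = 3426806
Σ Rᵢ = 0 + 198 + 376 + 248 + 226 = 1048
N̂ = 3426806 / 1048 ≈ 3269.9 → 3270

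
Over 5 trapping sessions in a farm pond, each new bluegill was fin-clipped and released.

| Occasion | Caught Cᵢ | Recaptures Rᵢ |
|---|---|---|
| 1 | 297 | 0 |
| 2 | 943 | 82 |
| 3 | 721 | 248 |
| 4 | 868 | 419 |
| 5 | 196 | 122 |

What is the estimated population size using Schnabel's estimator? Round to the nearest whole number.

Marked at large before each occasion: Mᵢ = Σⱼ<ᵢ (Cⱼ − Rⱼ) → M1=0, M2=297, M3=1158, M4=1631, M5=2080
Σ MᵢCᵢ = 0·297 + 297·943 + 1158·721 + 1631·868 + 2080·196 = 0 + 280071 + 834918 + 1415708 + 407680 = 2938377
Σ Rᵢ = 0 + 82 + 248 + 419 + 122 = 871
N̂ = 2938377 / 871 ≈ 3373.6 → 3374

N ≈ 3374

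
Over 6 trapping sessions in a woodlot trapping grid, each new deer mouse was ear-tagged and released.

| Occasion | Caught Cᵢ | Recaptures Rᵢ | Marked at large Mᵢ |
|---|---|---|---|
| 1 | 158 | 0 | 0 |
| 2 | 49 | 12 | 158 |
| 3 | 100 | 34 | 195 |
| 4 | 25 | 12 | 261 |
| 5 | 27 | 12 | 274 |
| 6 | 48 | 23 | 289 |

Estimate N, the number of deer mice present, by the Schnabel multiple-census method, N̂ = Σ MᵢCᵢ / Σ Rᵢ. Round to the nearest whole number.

Σ MᵢCᵢ = 0·158 + 158·49 + 195·100 + 261·25 + 274·27 + 289·48 = 0 + 7742 + 19500 + 6525 + 7398 + 13872 = 55037
Σ Rᵢ = 0 + 12 + 34 + 12 + 12 + 23 = 93
N̂ = 55037 / 93 ≈ 591.8 → 592

N ≈ 592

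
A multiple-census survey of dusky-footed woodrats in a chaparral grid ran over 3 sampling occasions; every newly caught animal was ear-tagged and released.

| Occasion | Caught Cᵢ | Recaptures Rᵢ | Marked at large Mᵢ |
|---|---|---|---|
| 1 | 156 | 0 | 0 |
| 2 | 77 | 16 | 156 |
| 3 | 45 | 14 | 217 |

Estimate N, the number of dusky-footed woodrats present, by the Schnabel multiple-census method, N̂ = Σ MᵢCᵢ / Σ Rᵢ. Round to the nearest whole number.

N ≈ 726

Σ MᵢCᵢ = 0·156 + 156·77 + 217·45 = 0 + 12012 + 9765 = 21777
Σ Rᵢ = 0 + 16 + 14 = 30
N̂ = 21777 / 30 ≈ 725.9 → 726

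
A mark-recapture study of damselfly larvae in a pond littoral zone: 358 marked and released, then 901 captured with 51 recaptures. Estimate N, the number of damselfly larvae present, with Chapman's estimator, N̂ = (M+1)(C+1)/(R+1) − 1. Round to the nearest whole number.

N̂ = (358+1)(901+1)/(51+1) − 1 = 359·902/52 − 1
= 323818/52 − 1 ≈ 6227.3 − 1 ≈ 6226.3 → 6226

N ≈ 6226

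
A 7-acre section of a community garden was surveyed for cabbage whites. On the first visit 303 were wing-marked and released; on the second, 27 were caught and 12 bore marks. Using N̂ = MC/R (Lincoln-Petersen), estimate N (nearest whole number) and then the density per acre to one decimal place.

density ≈ 97.4 cabbage whites per acre

N̂ = 303·27/12 = 8181/12 ≈ 681.8 → 682
Density = N̂ / area = 682 / 7 ≈ 97.43 → 97.4 per acre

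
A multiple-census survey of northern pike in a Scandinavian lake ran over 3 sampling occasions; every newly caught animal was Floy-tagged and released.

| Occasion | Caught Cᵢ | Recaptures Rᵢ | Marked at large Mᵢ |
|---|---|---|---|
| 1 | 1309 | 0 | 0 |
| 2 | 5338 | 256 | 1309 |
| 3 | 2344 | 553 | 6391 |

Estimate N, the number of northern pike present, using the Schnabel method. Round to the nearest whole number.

N ≈ 27,154

Σ MᵢCᵢ = 0·1309 + 1309·5338 + 6391·2344 = 0 + 6987442 + 14980504 = 21967946
Σ Rᵢ = 0 + 256 + 553 = 809
N̂ = 21967946 / 809 ≈ 27154.4 → 27154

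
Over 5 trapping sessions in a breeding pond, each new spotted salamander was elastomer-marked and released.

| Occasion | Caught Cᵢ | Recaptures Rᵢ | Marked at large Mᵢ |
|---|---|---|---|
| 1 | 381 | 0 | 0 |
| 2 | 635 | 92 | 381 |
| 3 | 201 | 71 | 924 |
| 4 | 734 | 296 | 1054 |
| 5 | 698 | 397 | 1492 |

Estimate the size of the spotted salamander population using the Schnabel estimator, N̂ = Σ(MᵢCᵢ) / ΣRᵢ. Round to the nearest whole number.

N ≈ 2620

Σ MᵢCᵢ = 0·381 + 381·635 + 924·201 + 1054·734 + 1492·698 = 0 + 241935 + 185724 + 773636 + 1041416 = 2242711
Σ Rᵢ = 0 + 92 + 71 + 296 + 397 = 856
N̂ = 2242711 / 856 ≈ 2620.0 → 2620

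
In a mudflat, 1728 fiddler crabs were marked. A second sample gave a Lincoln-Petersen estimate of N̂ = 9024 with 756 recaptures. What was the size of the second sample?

From N = M·C/R: C = N·R / M = 9024·756 / 1728 = 6822144 / 1728 = 3948.

C = 3948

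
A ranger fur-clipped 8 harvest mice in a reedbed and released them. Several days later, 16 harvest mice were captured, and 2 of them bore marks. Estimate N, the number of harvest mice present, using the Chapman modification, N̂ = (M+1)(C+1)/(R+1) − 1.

N̂ = (8+1)(16+1)/(2+1) − 1 = 9·17/3 − 1
= 153/3 − 1 = 51 − 1 = 50

N = 50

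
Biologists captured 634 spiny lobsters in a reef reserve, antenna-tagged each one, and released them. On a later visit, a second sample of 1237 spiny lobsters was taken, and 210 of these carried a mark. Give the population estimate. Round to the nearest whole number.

N = (634 × 1237) / 210 = 784258 / 210 ≈ 3734.6 → 3735

N ≈ 3735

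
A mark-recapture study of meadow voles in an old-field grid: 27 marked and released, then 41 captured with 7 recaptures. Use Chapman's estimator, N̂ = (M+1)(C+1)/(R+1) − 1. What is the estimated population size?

N = 146

N̂ = (27+1)(41+1)/(7+1) − 1 = 28·42/8 − 1
= 1176/8 − 1 = 147 − 1 = 146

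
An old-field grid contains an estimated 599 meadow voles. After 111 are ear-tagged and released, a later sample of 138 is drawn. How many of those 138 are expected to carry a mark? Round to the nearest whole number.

The marked fraction of the population is 111/599, so in a sample of 138 expect C·(M/N) marked.
E[R] = 111 × 138 / 599 = 15318 / 599 ≈ 25.6 → 26

expected recaptures ≈ 26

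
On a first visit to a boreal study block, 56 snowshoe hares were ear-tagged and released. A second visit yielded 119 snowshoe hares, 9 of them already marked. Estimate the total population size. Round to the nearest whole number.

N ≈ 740

If marked individuals mix randomly, R/C ≈ M/N, giving N ≈ M·C/R.
N = (56 × 119) / 9 = 6664 / 9 ≈ 740.4 → 740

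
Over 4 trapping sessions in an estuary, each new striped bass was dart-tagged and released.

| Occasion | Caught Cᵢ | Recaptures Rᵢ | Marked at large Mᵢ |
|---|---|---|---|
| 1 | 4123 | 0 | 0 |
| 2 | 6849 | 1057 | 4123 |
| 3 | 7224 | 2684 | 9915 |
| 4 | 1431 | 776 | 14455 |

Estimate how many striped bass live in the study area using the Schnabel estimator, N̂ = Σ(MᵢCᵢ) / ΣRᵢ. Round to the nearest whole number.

Σ MᵢCᵢ = 0·4123 + 4123·6849 + 9915·7224 + 14455·1431 = 0 + 28238427 + 71625960 + 20685105 = 120549492
Σ Rᵢ = 0 + 1057 + 2684 + 776 = 4517
N̂ = 120549492 / 4517 ≈ 26688.0 → 26688

N ≈ 26,688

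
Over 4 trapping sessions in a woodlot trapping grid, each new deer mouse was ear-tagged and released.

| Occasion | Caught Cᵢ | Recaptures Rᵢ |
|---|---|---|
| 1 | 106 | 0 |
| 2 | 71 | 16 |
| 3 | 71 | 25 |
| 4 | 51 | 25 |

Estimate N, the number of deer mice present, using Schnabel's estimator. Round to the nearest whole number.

N ≈ 447

Marked at large before each occasion: Mᵢ = Σⱼ<ᵢ (Cⱼ − Rⱼ) → M1=0, M2=106, M3=161, M4=207
Σ MᵢCᵢ = 0·106 + 106·71 + 161·71 + 207·51 = 0 + 7526 + 11431 + 10557 = 29514
Σ Rᵢ = 0 + 16 + 25 + 25 = 66
N̂ = 29514 / 66 ≈ 447.2 → 447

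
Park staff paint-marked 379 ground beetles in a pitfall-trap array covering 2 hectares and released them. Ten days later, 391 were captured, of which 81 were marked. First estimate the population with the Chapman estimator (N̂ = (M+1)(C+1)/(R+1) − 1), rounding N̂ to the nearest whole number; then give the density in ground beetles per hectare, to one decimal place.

density ≈ 908.0 ground beetles per hectare

N̂ = 380·392/82 − 1 = 148960/82 − 1 ≈ 1815.6 → 1816
Density = N̂ / area = 1816 / 2 = 908.0 per hectare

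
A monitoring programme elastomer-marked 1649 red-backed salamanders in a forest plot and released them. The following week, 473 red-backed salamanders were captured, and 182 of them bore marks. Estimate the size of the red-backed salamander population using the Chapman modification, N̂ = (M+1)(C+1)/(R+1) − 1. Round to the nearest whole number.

N̂ = (1649+1)(473+1)/(182+1) − 1 = 1650·474/183 − 1
= 782100/183 − 1 ≈ 4273.8 − 1 ≈ 4272.8 → 4273

N ≈ 4273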